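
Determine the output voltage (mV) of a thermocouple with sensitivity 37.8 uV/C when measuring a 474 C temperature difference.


The thermocouple output V = sensitivity * dT.
V = 37.8 uV/C * 474 C
V = 17917.2 uV
V = 17.917 mV

17.917 mV


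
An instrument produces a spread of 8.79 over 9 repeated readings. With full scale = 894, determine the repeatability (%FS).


Repeatability = (spread / full scale) * 100%.
R = (8.79 / 894) * 100
R = 0.983 %FS

0.983 %FS


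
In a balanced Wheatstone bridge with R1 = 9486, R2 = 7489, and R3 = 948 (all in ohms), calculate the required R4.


At balance: R1*R4 = R2*R3, so R4 = R2*R3/R1.
R4 = 7489 * 948 / 9486
R4 = 7099572 / 9486
R4 = 748.43 ohm

748.43 ohm


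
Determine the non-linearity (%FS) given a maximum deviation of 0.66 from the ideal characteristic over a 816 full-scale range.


Linearity error = (max deviation / full scale) * 100%.
Linearity = (0.66 / 816) * 100
Linearity = 0.081 %FS

0.081 %FS


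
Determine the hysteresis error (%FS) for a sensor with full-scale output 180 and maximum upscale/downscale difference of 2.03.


Hysteresis = (max difference / full scale) * 100%.
H = (2.03 / 180) * 100
H = 1.128 %FS

1.128 %FS


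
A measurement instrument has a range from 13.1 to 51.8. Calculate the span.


Span = upper range - lower range.
Span = 51.8 - (13.1)
Span = 38.7

38.7


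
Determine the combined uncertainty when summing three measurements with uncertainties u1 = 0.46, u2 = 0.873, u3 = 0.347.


For a sum of independent quantities, uc = sqrt(u1^2 + u2^2 + u3^2).
uc = sqrt(0.46^2 + 0.873^2 + 0.347^2)
uc = sqrt(0.2116 + 0.762129 + 0.120409)
uc = 1.046

1.046


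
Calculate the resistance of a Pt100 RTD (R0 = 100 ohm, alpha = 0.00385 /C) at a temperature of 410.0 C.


The RTD equation: Rt = R0 * (1 + alpha * T).
Rt = 100 * (1 + 0.00385 * 410.0)
Rt = 100 * (1 + 1.5785)
Rt = 100 * 2.5785
Rt = 257.85 ohm

257.85 ohm


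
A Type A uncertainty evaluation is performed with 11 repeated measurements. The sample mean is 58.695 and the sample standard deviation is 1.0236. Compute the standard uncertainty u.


The standard uncertainty for Type A evaluation is u = s / sqrt(n).
u = 1.0236 / sqrt(11)
u = 1.0236 / 3.3166
u = 0.3086

0.3086


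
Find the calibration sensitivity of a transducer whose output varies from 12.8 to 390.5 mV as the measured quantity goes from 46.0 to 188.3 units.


Sensitivity = (y2 - y1) / (x2 - x1).
S = (390.5 - 12.8) / (188.3 - 46.0)
S = 377.7 / 142.3
S = 2.6543 mV/unit

2.6543 mV/unit


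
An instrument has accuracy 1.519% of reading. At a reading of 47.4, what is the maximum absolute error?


Absolute error = (accuracy% / 100) * reading.
Error = (1.519 / 100) * 47.4
Error = 0.01519 * 47.4
Error = 0.72

0.72


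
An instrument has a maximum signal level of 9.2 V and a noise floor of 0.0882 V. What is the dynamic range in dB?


Dynamic range = 20 * log10(Vmax / Vnoise).
DR = 20 * log10(9.2 / 0.0882)
DR = 20 * log10(104.31)
DR = 40.37 dB

40.37 dB


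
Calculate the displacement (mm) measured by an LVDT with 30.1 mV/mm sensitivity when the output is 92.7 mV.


Displacement = Vout / sensitivity.
d = 92.7 / 30.1
d = 3.08 mm

3.08 mm


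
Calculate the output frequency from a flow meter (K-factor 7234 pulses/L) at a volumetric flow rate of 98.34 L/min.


Frequency = K * Q / 60 (converting L/min to L/s).
f = 7234 * 98.34 / 60
f = 711391.56 / 60
f = 11856.53 Hz

11856.53 Hz


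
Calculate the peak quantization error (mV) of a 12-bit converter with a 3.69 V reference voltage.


The maximum quantization error is +/- LSB/2.
LSB = Vref / 2^n = 3.69 / 4096 = 0.00090088 V
Max error = LSB / 2 = 0.00090088 / 2 = 0.00045044 V
Max error = 0.4504 mV

0.4504 mV


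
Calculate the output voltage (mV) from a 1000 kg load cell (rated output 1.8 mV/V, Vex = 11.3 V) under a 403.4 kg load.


Vout = rated_output * Vex * (load / capacity).
Vout = 1.8 * 11.3 * (403.4 / 1000)
Vout = 1.8 * 11.3 * 0.4034
Vout = 8.205 mV

8.205 mV


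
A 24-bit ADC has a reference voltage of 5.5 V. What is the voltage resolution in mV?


The resolution (LSB) of an ADC is Vref / 2^n.
LSB = 5.5 / 2^24
LSB = 5.5 / 16777216
LSB = 3.3e-07 V = 0.00032783 mV

0.00032783 mV


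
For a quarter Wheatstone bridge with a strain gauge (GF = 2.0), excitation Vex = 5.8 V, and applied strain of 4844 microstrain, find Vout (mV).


Quarter bridge output: Vout = (GF * epsilon * Vex) / 4.
Vout = (2.0 * 4844e-6 * 5.8) / 4
Vout = 0.0561904 / 4 V
Vout = 0.0140476 V = 14.0476 mV

14.0476 mV


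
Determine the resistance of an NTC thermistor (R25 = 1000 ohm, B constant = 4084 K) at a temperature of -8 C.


NTC thermistor equation: Rt = R25 * exp(B * (1/T - 1/T25)).
T in Kelvin: 265.15 K, T25 = 298.15 K
1/T - 1/T25 = 1/265.15 - 1/298.15 = 0.00041743
B * (1/T - 1/T25) = 4084 * 0.00041743 = 1.7048
Rt = 1000 * exp(1.7048) = 5500.3 ohm

5500.3 ohm


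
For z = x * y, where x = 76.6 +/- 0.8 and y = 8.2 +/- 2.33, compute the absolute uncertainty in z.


For a product z = x*y, the relative uncertainty is:
uz/z = sqrt((ux/x)^2 + (uy/y)^2)
Relative uncertainties: ux/x = 0.8/76.6 = 0.010444
uy/y = 2.33/8.2 = 0.284146
z = 76.6 * 8.2 = 628.1
uz = 628.1 * sqrt(0.010444^2 + 0.284146^2) = 178.599

178.599


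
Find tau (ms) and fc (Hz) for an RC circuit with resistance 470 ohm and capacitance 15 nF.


Time constant: tau = R * C.
tau = 470 * 1.50e-08 = 7.05e-06 s
tau = 0.0071 ms
Cutoff frequency: fc = 1 / (2*pi*R*C).
fc = 1 / (2*pi*7.05e-06) = 22575.17 Hz

tau = 0.0071 ms, fc = 22575.17 Hz


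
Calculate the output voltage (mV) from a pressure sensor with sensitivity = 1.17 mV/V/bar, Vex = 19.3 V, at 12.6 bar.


Output = sensitivity * Vex * P.
Vout = 1.17 * 19.3 * 12.6
Vout = 22.581 * 12.6
Vout = 284.52 mV

284.52 mV


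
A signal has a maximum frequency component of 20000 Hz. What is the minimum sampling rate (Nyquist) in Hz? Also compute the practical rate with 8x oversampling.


By Nyquist theorem, fs_min = 2 * fmax.
fs_min = 2 * 20000 = 40000 Hz
Practical rate = 8 * fs_min = 8 * 40000 = 320000 Hz

fs_min = 40000 Hz, fs_practical = 320000 Hz


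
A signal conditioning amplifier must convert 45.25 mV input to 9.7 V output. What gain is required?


Gain = Vout / Vin (converting to same units).
G = 9.7 V / 45.25 mV
G = 9700.0 mV / 45.25 mV
G = 214.36

214.36


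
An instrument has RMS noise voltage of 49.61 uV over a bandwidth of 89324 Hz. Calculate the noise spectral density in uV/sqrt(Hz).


Noise spectral density = Vrms / sqrt(BW).
NSD = 49.61 / sqrt(89324)
NSD = 49.61 / 298.8712
NSD = 0.166 uV/sqrt(Hz)

0.166 uV/sqrt(Hz)


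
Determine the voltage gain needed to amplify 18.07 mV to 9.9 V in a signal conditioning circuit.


Gain = Vout / Vin (converting to same units).
G = 9.9 V / 18.07 mV
G = 9900.0 mV / 18.07 mV
G = 547.87

547.87


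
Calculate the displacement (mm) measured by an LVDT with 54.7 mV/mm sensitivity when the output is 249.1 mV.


Displacement = Vout / sensitivity.
d = 249.1 / 54.7
d = 4.554 mm

4.554 mm


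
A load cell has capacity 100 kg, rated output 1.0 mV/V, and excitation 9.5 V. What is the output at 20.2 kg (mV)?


Vout = rated_output * Vex * (load / capacity).
Vout = 1.0 * 9.5 * (20.2 / 100)
Vout = 1.0 * 9.5 * 0.202
Vout = 1.919 mV

1.919 mV


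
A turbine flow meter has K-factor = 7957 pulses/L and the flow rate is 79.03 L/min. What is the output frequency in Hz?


Frequency = K * Q / 60 (converting L/min to L/s).
f = 7957 * 79.03 / 60
f = 628841.71 / 60
f = 10480.7 Hz

10480.7 Hz


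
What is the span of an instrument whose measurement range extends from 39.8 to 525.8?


Span = upper range - lower range.
Span = 525.8 - (39.8)
Span = 486.0

486.0


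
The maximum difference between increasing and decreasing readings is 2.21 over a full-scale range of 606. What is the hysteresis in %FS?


Hysteresis = (max difference / full scale) * 100%.
H = (2.21 / 606) * 100
H = 0.365 %FS

0.365 %FS


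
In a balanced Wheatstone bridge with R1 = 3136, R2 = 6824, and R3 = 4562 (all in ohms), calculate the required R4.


At balance: R1*R4 = R2*R3, so R4 = R2*R3/R1.
R4 = 6824 * 4562 / 3136
R4 = 31131088 / 3136
R4 = 9927.01 ohm

9927.01 ohm


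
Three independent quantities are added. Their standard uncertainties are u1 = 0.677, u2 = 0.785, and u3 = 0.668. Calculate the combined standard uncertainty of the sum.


For a sum of independent quantities, uc = sqrt(u1^2 + u2^2 + u3^2).
uc = sqrt(0.677^2 + 0.785^2 + 0.668^2)
uc = sqrt(0.458329 + 0.616225 + 0.446224)
uc = 1.2332

1.2332


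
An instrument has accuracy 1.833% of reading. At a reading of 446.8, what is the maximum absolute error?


Absolute error = (accuracy% / 100) * reading.
Error = (1.833 / 100) * 446.8
Error = 0.01833 * 446.8
Error = 8.1898

8.1898


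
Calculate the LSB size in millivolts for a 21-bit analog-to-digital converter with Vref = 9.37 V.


The resolution (LSB) of an ADC is Vref / 2^n.
LSB = 9.37 / 2^21
LSB = 9.37 / 2097152
LSB = 4.47e-06 V = 0.00446796 mV

0.00446796 mV


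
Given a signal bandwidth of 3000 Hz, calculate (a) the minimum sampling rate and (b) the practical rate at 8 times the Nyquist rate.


By Nyquist theorem, fs_min = 2 * fmax.
fs_min = 2 * 3000 = 6000 Hz
Practical rate = 8 * fs_min = 8 * 6000 = 48000 Hz

fs_min = 6000 Hz, fs_practical = 48000 Hz


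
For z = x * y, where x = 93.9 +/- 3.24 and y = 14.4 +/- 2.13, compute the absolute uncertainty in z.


For a product z = x*y, the relative uncertainty is:
uz/z = sqrt((ux/x)^2 + (uy/y)^2)
Relative uncertainties: ux/x = 3.24/93.9 = 0.034505
uy/y = 2.13/14.4 = 0.147917
z = 93.9 * 14.4 = 1352.2
uz = 1352.2 * sqrt(0.034505^2 + 0.147917^2) = 205.377

205.377


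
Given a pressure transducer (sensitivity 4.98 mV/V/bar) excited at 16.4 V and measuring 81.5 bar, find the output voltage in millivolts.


Output = sensitivity * Vex * P.
Vout = 4.98 * 16.4 * 81.5
Vout = 81.672 * 81.5
Vout = 6656.27 mV

6656.27 mV


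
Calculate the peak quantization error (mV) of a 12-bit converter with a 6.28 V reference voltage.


The maximum quantization error is +/- LSB/2.
LSB = Vref / 2^n = 6.28 / 4096 = 0.0015332 V
Max error = LSB / 2 = 0.0015332 / 2 = 0.0007666 V
Max error = 0.7666 mV

0.7666 mV


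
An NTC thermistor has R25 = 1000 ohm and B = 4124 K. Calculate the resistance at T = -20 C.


NTC thermistor equation: Rt = R25 * exp(B * (1/T - 1/T25)).
T in Kelvin: 253.15 K, T25 = 298.15 K
1/T - 1/T25 = 1/253.15 - 1/298.15 = 0.00059621
B * (1/T - 1/T25) = 4124 * 0.00059621 = 2.4588
Rt = 1000 * exp(2.4588) = 11690.5 ohm

11690.5 ohm


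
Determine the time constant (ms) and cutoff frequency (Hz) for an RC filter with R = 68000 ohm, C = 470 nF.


Time constant: tau = R * C.
tau = 68000 * 4.70e-07 = 0.03196 s
tau = 31.96 ms
Cutoff frequency: fc = 1 / (2*pi*R*C).
fc = 1 / (2*pi*0.03196) = 4.98 Hz

tau = 31.96 ms, fc = 4.98 Hz


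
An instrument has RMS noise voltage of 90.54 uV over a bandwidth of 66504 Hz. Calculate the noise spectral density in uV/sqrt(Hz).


Noise spectral density = Vrms / sqrt(BW).
NSD = 90.54 / sqrt(66504)
NSD = 90.54 / 257.8837
NSD = 0.3511 uV/sqrt(Hz)

0.3511 uV/sqrt(Hz)


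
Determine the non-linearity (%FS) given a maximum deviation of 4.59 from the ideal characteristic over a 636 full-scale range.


Linearity error = (max deviation / full scale) * 100%.
Linearity = (4.59 / 636) * 100
Linearity = 0.722 %FS

0.722 %FS


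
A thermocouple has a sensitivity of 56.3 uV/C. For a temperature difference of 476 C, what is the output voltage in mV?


The thermocouple output V = sensitivity * dT.
V = 56.3 uV/C * 476 C
V = 26798.8 uV
V = 26.799 mV

26.799 mV


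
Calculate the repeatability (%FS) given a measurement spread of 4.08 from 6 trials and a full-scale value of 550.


Repeatability = (spread / full scale) * 100%.
R = (4.08 / 550) * 100
R = 0.742 %FS

0.742 %FS


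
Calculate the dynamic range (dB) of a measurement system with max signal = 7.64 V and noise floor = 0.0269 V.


Dynamic range = 20 * log10(Vmax / Vnoise).
DR = 20 * log10(7.64 / 0.0269)
DR = 20 * log10(284.01)
DR = 49.07 dB

49.07 dB


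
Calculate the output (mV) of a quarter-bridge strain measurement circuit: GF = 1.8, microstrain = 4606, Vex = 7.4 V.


Quarter bridge output: Vout = (GF * epsilon * Vex) / 4.
Vout = (1.8 * 4606e-6 * 7.4) / 4
Vout = 0.06135192 / 4 V
Vout = 0.01533798 V = 15.338 mV

15.338 mV


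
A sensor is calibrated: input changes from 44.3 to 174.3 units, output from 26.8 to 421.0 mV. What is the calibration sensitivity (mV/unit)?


Sensitivity = (y2 - y1) / (x2 - x1).
S = (421.0 - 26.8) / (174.3 - 44.3)
S = 394.2 / 130.0
S = 3.0323 mV/unit

3.0323 mV/unit


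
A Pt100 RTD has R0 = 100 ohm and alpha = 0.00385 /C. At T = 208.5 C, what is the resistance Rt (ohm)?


The RTD equation: Rt = R0 * (1 + alpha * T).
Rt = 100 * (1 + 0.00385 * 208.5)
Rt = 100 * (1 + 0.802725)
Rt = 100 * 1.802725
Rt = 180.273 ohm

180.273 ohm


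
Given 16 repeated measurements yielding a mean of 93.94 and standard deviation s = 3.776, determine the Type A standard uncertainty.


The standard uncertainty for Type A evaluation is u = s / sqrt(n).
u = 3.776 / sqrt(16)
u = 3.776 / 4.0
u = 0.944

0.944


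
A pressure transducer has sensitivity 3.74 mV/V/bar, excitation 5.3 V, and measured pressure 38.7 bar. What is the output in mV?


Output = sensitivity * Vex * P.
Vout = 3.74 * 5.3 * 38.7
Vout = 19.822 * 38.7
Vout = 767.11 mV

767.11 mV


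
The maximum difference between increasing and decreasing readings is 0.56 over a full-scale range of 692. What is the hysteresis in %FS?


Hysteresis = (max difference / full scale) * 100%.
H = (0.56 / 692) * 100
H = 0.081 %FS

0.081 %FS


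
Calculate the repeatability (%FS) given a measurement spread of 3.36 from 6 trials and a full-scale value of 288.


Repeatability = (spread / full scale) * 100%.
R = (3.36 / 288) * 100
R = 1.167 %FS

1.167 %FS


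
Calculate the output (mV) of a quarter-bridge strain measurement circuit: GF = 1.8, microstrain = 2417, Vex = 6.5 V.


Quarter bridge output: Vout = (GF * epsilon * Vex) / 4.
Vout = (1.8 * 2417e-6 * 6.5) / 4
Vout = 0.0282789 / 4 V
Vout = 0.00706973 V = 7.0697 mV

7.0697 mV


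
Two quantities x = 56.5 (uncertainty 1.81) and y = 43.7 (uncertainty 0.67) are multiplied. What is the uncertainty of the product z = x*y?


For a product z = x*y, the relative uncertainty is:
uz/z = sqrt((ux/x)^2 + (uy/y)^2)
Relative uncertainties: ux/x = 1.81/56.5 = 0.032035
uy/y = 0.67/43.7 = 0.015332
z = 56.5 * 43.7 = 2469.1
uz = 2469.1 * sqrt(0.032035^2 + 0.015332^2) = 87.689

87.689


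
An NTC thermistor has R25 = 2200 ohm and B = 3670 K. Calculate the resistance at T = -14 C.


NTC thermistor equation: Rt = R25 * exp(B * (1/T - 1/T25)).
T in Kelvin: 259.15 K, T25 = 298.15 K
1/T - 1/T25 = 1/259.15 - 1/298.15 = 0.00050475
B * (1/T - 1/T25) = 3670 * 0.00050475 = 1.8524
Rt = 2200 * exp(1.8524) = 14025.8 ohm

14025.8 ohm


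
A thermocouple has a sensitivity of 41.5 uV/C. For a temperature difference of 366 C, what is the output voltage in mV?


The thermocouple output V = sensitivity * dT.
V = 41.5 uV/C * 366 C
V = 15189.0 uV
V = 15.189 mV

15.189 mV


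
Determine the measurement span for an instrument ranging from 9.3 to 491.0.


Span = upper range - lower range.
Span = 491.0 - (9.3)
Span = 481.7

481.7


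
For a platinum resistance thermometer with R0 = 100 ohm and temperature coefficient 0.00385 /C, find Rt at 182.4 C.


The RTD equation: Rt = R0 * (1 + alpha * T).
Rt = 100 * (1 + 0.00385 * 182.4)
Rt = 100 * (1 + 0.70224)
Rt = 100 * 1.70224
Rt = 170.224 ohm

170.224 ohm


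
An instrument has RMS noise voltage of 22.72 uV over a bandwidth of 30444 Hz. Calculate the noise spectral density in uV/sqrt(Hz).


Noise spectral density = Vrms / sqrt(BW).
NSD = 22.72 / sqrt(30444)
NSD = 22.72 / 174.4821
NSD = 0.1302 uV/sqrt(Hz)

0.1302 uV/sqrt(Hz)


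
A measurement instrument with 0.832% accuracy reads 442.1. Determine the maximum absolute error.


Absolute error = (accuracy% / 100) * reading.
Error = (0.832 / 100) * 442.1
Error = 0.00832 * 442.1
Error = 3.6783

3.6783


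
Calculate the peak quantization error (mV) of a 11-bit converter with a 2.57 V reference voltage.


The maximum quantization error is +/- LSB/2.
LSB = Vref / 2^n = 2.57 / 2048 = 0.00125488 V
Max error = LSB / 2 = 0.00125488 / 2 = 0.00062744 V
Max error = 0.6274 mV

0.6274 mV


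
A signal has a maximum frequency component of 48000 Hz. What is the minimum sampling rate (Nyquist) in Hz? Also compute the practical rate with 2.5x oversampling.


By Nyquist theorem, fs_min = 2 * fmax.
fs_min = 2 * 48000 = 96000 Hz
Practical rate = 2.5 * fs_min = 2.5 * 96000 = 240000 Hz

fs_min = 96000 Hz, fs_practical = 240000 Hz


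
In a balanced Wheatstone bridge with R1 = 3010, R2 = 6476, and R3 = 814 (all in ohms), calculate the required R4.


At balance: R1*R4 = R2*R3, so R4 = R2*R3/R1.
R4 = 6476 * 814 / 3010
R4 = 5271464 / 3010
R4 = 1751.32 ohm

1751.32 ohm


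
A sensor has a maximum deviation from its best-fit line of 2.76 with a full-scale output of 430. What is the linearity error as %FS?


Linearity error = (max deviation / full scale) * 100%.
Linearity = (2.76 / 430) * 100
Linearity = 0.642 %FS

0.642 %FS


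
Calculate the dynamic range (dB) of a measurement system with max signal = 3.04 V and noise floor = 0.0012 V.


Dynamic range = 20 * log10(Vmax / Vnoise).
DR = 20 * log10(3.04 / 0.0012)
DR = 20 * log10(2533.33)
DR = 68.07 dB

68.07 dB


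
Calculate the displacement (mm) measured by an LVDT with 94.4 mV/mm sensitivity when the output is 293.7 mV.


Displacement = Vout / sensitivity.
d = 293.7 / 94.4
d = 3.111 mm

3.111 mm


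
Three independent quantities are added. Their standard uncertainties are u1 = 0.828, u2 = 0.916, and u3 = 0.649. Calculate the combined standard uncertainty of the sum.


For a sum of independent quantities, uc = sqrt(u1^2 + u2^2 + u3^2).
uc = sqrt(0.828^2 + 0.916^2 + 0.649^2)
uc = sqrt(0.685584 + 0.839056 + 0.421201)
uc = 1.3949

1.3949


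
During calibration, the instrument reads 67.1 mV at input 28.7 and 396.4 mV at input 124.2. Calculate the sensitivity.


Sensitivity = (y2 - y1) / (x2 - x1).
S = (396.4 - 67.1) / (124.2 - 28.7)
S = 329.3 / 95.5
S = 3.4482 mV/unit

3.4482 mV/unit


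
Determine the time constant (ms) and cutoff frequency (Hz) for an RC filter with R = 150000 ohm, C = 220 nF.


Time constant: tau = R * C.
tau = 150000 * 2.20e-07 = 0.033 s
tau = 33.0 ms
Cutoff frequency: fc = 1 / (2*pi*R*C).
fc = 1 / (2*pi*0.033) = 4.82 Hz

tau = 33.0 ms, fc = 4.82 Hz


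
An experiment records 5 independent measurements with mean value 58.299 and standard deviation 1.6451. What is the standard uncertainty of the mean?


The standard uncertainty for Type A evaluation is u = s / sqrt(n).
u = 1.6451 / sqrt(5)
u = 1.6451 / 2.2361
u = 0.7357

0.7357


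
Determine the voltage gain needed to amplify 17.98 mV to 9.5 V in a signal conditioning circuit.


Gain = Vout / Vin (converting to same units).
G = 9.5 V / 17.98 mV
G = 9500.0 mV / 17.98 mV
G = 528.36

528.36


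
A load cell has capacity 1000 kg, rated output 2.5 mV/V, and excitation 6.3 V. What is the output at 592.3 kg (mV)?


Vout = rated_output * Vex * (load / capacity).
Vout = 2.5 * 6.3 * (592.3 / 1000)
Vout = 2.5 * 6.3 * 0.5923
Vout = 9.329 mV

9.329 mV


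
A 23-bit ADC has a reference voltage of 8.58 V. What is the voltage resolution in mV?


The resolution (LSB) of an ADC is Vref / 2^n.
LSB = 8.58 / 2^23
LSB = 8.58 / 8388608
LSB = 1.02e-06 V = 0.00102282 mV

0.00102282 mV


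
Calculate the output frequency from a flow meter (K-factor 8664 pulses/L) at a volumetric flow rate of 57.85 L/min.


Frequency = K * Q / 60 (converting L/min to L/s).
f = 8664 * 57.85 / 60
f = 501212.4 / 60
f = 8353.54 Hz

8353.54 Hz


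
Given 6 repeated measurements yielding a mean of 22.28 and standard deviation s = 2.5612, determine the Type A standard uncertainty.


The standard uncertainty for Type A evaluation is u = s / sqrt(n).
u = 2.5612 / sqrt(6)
u = 2.5612 / 2.4495
u = 1.0456

1.0456


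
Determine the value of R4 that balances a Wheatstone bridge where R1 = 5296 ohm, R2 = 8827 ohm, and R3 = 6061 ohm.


At balance: R1*R4 = R2*R3, so R4 = R2*R3/R1.
R4 = 8827 * 6061 / 5296
R4 = 53500447 / 5296
R4 = 10102.05 ohm

10102.05 ohm


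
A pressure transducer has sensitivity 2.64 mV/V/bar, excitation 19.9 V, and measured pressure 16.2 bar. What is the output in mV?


Output = sensitivity * Vex * P.
Vout = 2.64 * 19.9 * 16.2
Vout = 52.536 * 16.2
Vout = 851.08 mV

851.08 mV


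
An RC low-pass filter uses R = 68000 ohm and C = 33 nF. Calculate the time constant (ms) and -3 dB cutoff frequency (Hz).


Time constant: tau = R * C.
tau = 68000 * 3.30e-08 = 0.002244 s
tau = 2.244 ms
Cutoff frequency: fc = 1 / (2*pi*R*C).
fc = 1 / (2*pi*0.002244) = 70.92 Hz

tau = 2.244 ms, fc = 70.92 Hz


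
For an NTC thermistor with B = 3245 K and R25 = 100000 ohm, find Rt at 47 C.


NTC thermistor equation: Rt = R25 * exp(B * (1/T - 1/T25)).
T in Kelvin: 320.15 K, T25 = 298.15 K
1/T - 1/T25 = 1/320.15 - 1/298.15 = -0.00023048
B * (1/T - 1/T25) = 3245 * -0.00023048 = -0.7479
Rt = 100000 * exp(-0.7479) = 47335.5 ohm

47335.5 ohm


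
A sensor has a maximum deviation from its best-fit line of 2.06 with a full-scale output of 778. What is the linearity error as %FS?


Linearity error = (max deviation / full scale) * 100%.
Linearity = (2.06 / 778) * 100
Linearity = 0.265 %FS

0.265 %FS


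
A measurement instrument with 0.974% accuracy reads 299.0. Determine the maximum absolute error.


Absolute error = (accuracy% / 100) * reading.
Error = (0.974 / 100) * 299.0
Error = 0.00974 * 299.0
Error = 2.9123

2.9123


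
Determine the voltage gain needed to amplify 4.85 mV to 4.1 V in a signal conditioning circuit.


Gain = Vout / Vin (converting to same units).
G = 4.1 V / 4.85 mV
G = 4100.0 mV / 4.85 mV
G = 845.36

845.36


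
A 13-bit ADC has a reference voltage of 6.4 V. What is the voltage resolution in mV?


The resolution (LSB) of an ADC is Vref / 2^n.
LSB = 6.4 / 2^13
LSB = 6.4 / 8192
LSB = 0.00078125 V = 0.78125 mV

0.78125 mV


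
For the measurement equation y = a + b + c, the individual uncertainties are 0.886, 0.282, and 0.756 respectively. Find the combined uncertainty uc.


For a sum of independent quantities, uc = sqrt(u1^2 + u2^2 + u3^2).
uc = sqrt(0.886^2 + 0.282^2 + 0.756^2)
uc = sqrt(0.784996 + 0.079524 + 0.571536)
uc = 1.1984

1.1984


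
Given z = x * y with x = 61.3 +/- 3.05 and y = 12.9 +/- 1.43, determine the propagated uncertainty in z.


For a product z = x*y, the relative uncertainty is:
uz/z = sqrt((ux/x)^2 + (uy/y)^2)
Relative uncertainties: ux/x = 3.05/61.3 = 0.049755
uy/y = 1.43/12.9 = 0.110853
z = 61.3 * 12.9 = 790.8
uz = 790.8 * sqrt(0.049755^2 + 0.110853^2) = 96.084

96.084


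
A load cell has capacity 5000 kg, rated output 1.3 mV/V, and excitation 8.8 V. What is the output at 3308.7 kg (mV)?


Vout = rated_output * Vex * (load / capacity).
Vout = 1.3 * 8.8 * (3308.7 / 5000)
Vout = 1.3 * 8.8 * 0.66174
Vout = 7.57 mV

7.57 mV


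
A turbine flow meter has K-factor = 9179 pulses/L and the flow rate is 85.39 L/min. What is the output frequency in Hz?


Frequency = K * Q / 60 (converting L/min to L/s).
f = 9179 * 85.39 / 60
f = 783794.81 / 60
f = 13063.25 Hz

13063.25 Hz


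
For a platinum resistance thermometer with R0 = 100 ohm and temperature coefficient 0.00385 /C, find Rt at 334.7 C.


The RTD equation: Rt = R0 * (1 + alpha * T).
Rt = 100 * (1 + 0.00385 * 334.7)
Rt = 100 * (1 + 1.288595)
Rt = 100 * 2.288595
Rt = 228.859 ohm

228.859 ohm


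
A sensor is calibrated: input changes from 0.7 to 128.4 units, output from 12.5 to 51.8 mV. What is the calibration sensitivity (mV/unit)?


Sensitivity = (y2 - y1) / (x2 - x1).
S = (51.8 - 12.5) / (128.4 - 0.7)
S = 39.3 / 127.7
S = 0.3078 mV/unit

0.3078 mV/unit


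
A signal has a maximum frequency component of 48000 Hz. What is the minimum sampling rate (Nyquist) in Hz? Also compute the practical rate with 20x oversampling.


By Nyquist theorem, fs_min = 2 * fmax.
fs_min = 2 * 48000 = 96000 Hz
Practical rate = 20 * fs_min = 20 * 96000 = 1920000 Hz

fs_min = 96000 Hz, fs_practical = 1920000 Hz


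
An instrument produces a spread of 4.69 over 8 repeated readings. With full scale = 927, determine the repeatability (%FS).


Repeatability = (spread / full scale) * 100%.
R = (4.69 / 927) * 100
R = 0.506 %FS

0.506 %FS


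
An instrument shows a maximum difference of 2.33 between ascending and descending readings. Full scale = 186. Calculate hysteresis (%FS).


Hysteresis = (max difference / full scale) * 100%.
H = (2.33 / 186) * 100
H = 1.253 %FS

1.253 %FS


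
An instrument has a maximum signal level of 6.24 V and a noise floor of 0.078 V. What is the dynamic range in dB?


Dynamic range = 20 * log10(Vmax / Vnoise).
DR = 20 * log10(6.24 / 0.078)
DR = 20 * log10(80.0)
DR = 38.06 dB

38.06 dB


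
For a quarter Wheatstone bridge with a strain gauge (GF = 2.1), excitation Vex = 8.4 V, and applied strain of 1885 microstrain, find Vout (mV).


Quarter bridge output: Vout = (GF * epsilon * Vex) / 4.
Vout = (2.1 * 1885e-6 * 8.4) / 4
Vout = 0.0332514 / 4 V
Vout = 0.00831285 V = 8.3129 mV

8.3129 mV


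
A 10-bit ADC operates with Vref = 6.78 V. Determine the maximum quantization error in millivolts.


The maximum quantization error is +/- LSB/2.
LSB = Vref / 2^n = 6.78 / 1024 = 0.00662109 V
Max error = LSB / 2 = 0.00662109 / 2 = 0.00331055 V
Max error = 3.3105 mV

3.3105 mV


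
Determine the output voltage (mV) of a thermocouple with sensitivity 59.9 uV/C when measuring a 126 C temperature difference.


The thermocouple output V = sensitivity * dT.
V = 59.9 uV/C * 126 C
V = 7547.4 uV
V = 7.547 mV

7.547 mV


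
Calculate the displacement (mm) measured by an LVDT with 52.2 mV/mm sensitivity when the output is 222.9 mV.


Displacement = Vout / sensitivity.
d = 222.9 / 52.2
d = 4.27 mm

4.27 mm


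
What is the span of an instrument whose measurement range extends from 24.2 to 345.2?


Span = upper range - lower range.
Span = 345.2 - (24.2)
Span = 321.0

321.0


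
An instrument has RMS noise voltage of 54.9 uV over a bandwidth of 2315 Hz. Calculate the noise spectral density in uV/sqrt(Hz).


Noise spectral density = Vrms / sqrt(BW).
NSD = 54.9 / sqrt(2315)
NSD = 54.9 / 48.1144
NSD = 1.141 uV/sqrt(Hz)

1.141 uV/sqrt(Hz)


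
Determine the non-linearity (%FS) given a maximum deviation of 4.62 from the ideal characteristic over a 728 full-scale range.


Linearity error = (max deviation / full scale) * 100%.
Linearity = (4.62 / 728) * 100
Linearity = 0.635 %FS

0.635 %FS


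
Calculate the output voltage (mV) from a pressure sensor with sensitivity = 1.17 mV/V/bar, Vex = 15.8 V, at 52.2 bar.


Output = sensitivity * Vex * P.
Vout = 1.17 * 15.8 * 52.2
Vout = 18.486 * 52.2
Vout = 964.97 mV

964.97 mV


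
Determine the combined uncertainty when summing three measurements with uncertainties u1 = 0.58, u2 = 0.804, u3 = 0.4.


For a sum of independent quantities, uc = sqrt(u1^2 + u2^2 + u3^2).
uc = sqrt(0.58^2 + 0.804^2 + 0.4^2)
uc = sqrt(0.3364 + 0.646416 + 0.16)
uc = 1.069

1.069


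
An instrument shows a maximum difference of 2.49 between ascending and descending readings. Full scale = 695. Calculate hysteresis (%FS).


Hysteresis = (max difference / full scale) * 100%.
H = (2.49 / 695) * 100
H = 0.358 %FS

0.358 %FS


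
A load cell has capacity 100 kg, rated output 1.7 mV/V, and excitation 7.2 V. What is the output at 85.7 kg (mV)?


Vout = rated_output * Vex * (load / capacity).
Vout = 1.7 * 7.2 * (85.7 / 100)
Vout = 1.7 * 7.2 * 0.857
Vout = 10.49 mV

10.49 mV


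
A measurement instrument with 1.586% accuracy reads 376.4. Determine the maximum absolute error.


Absolute error = (accuracy% / 100) * reading.
Error = (1.586 / 100) * 376.4
Error = 0.01586 * 376.4
Error = 5.9697

5.9697


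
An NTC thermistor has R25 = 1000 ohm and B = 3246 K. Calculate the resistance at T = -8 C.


NTC thermistor equation: Rt = R25 * exp(B * (1/T - 1/T25)).
T in Kelvin: 265.15 K, T25 = 298.15 K
1/T - 1/T25 = 1/265.15 - 1/298.15 = 0.00041743
B * (1/T - 1/T25) = 3246 * 0.00041743 = 1.355
Rt = 1000 * exp(1.355) = 3876.7 ohm

3876.7 ohm


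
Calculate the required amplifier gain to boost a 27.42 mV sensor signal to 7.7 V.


Gain = Vout / Vin (converting to same units).
G = 7.7 V / 27.42 mV
G = 7700.0 mV / 27.42 mV
G = 280.82

280.82


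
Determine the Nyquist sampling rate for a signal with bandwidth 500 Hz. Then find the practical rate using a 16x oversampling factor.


By Nyquist theorem, fs_min = 2 * fmax.
fs_min = 2 * 500 = 1000 Hz
Practical rate = 16 * fs_min = 16 * 1000 = 16000 Hz

fs_min = 1000 Hz, fs_practical = 16000 Hz


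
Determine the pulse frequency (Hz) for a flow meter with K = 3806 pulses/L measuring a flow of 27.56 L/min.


Frequency = K * Q / 60 (converting L/min to L/s).
f = 3806 * 27.56 / 60
f = 104893.36 / 60
f = 1748.22 Hz

1748.22 Hz


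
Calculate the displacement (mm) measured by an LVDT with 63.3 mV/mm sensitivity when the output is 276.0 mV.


Displacement = Vout / sensitivity.
d = 276.0 / 63.3
d = 4.36 mm

4.36 mm


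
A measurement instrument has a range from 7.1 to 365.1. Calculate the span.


Span = upper range - lower range.
Span = 365.1 - (7.1)
Span = 358.0

358.0


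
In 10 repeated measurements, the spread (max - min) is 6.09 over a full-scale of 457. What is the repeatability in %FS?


Repeatability = (spread / full scale) * 100%.
R = (6.09 / 457) * 100
R = 1.333 %FS

1.333 %FS


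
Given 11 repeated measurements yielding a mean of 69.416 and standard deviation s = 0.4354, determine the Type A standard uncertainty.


The standard uncertainty for Type A evaluation is u = s / sqrt(n).
u = 0.4354 / sqrt(11)
u = 0.4354 / 3.3166
u = 0.1313

0.1313


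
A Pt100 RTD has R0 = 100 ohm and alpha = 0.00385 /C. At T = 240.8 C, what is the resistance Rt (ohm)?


The RTD equation: Rt = R0 * (1 + alpha * T).
Rt = 100 * (1 + 0.00385 * 240.8)
Rt = 100 * (1 + 0.92708)
Rt = 100 * 1.92708
Rt = 192.708 ohm

192.708 ohm


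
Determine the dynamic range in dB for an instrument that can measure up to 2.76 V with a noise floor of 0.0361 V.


Dynamic range = 20 * log10(Vmax / Vnoise).
DR = 20 * log10(2.76 / 0.0361)
DR = 20 * log10(76.45)
DR = 37.67 dB

37.67 dB


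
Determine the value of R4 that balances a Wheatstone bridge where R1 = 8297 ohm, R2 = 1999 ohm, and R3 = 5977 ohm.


At balance: R1*R4 = R2*R3, so R4 = R2*R3/R1.
R4 = 1999 * 5977 / 8297
R4 = 11948023 / 8297
R4 = 1440.04 ohm

1440.04 ohm


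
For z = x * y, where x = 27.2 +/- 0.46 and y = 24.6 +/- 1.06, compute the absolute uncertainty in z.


For a product z = x*y, the relative uncertainty is:
uz/z = sqrt((ux/x)^2 + (uy/y)^2)
Relative uncertainties: ux/x = 0.46/27.2 = 0.016912
uy/y = 1.06/24.6 = 0.043089
z = 27.2 * 24.6 = 669.1
uz = 669.1 * sqrt(0.016912^2 + 0.043089^2) = 30.973

30.973


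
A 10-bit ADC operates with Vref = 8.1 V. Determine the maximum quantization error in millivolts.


The maximum quantization error is +/- LSB/2.
LSB = Vref / 2^n = 8.1 / 1024 = 0.00791016 V
Max error = LSB / 2 = 0.00791016 / 2 = 0.00395508 V
Max error = 3.9551 mV

3.9551 mV


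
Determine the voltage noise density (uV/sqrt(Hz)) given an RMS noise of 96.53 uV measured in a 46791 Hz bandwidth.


Noise spectral density = Vrms / sqrt(BW).
NSD = 96.53 / sqrt(46791)
NSD = 96.53 / 216.3123
NSD = 0.4463 uV/sqrt(Hz)

0.4463 uV/sqrt(Hz)


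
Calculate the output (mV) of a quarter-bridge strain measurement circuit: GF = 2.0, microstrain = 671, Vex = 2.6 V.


Quarter bridge output: Vout = (GF * epsilon * Vex) / 4.
Vout = (2.0 * 671e-6 * 2.6) / 4
Vout = 0.0034892 / 4 V
Vout = 0.0008723 V = 0.8723 mV

0.8723 mV


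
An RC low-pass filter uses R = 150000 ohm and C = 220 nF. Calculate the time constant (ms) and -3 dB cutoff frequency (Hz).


Time constant: tau = R * C.
tau = 150000 * 2.20e-07 = 0.033 s
tau = 33.0 ms
Cutoff frequency: fc = 1 / (2*pi*R*C).
fc = 1 / (2*pi*0.033) = 4.82 Hz

tau = 33.0 ms, fc = 4.82 Hz


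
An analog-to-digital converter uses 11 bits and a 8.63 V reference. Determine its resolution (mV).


The resolution (LSB) of an ADC is Vref / 2^n.
LSB = 8.63 / 2^11
LSB = 8.63 / 2048
LSB = 0.00421387 V = 4.21386719 mV

4.21386719 mV


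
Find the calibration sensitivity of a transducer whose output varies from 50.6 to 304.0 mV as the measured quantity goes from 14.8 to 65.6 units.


Sensitivity = (y2 - y1) / (x2 - x1).
S = (304.0 - 50.6) / (65.6 - 14.8)
S = 253.4 / 50.8
S = 4.9882 mV/unit

4.9882 mV/unit


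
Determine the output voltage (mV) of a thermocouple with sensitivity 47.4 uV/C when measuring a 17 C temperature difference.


The thermocouple output V = sensitivity * dT.
V = 47.4 uV/C * 17 C
V = 805.8 uV
V = 0.806 mV

0.806 mV


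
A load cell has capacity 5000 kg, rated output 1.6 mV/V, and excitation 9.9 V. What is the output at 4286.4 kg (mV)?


Vout = rated_output * Vex * (load / capacity).
Vout = 1.6 * 9.9 * (4286.4 / 5000)
Vout = 1.6 * 9.9 * 0.85728
Vout = 13.579 mV

13.579 mV


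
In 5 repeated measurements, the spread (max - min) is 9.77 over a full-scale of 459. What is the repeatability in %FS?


Repeatability = (spread / full scale) * 100%.
R = (9.77 / 459) * 100
R = 2.129 %FS

2.129 %FS


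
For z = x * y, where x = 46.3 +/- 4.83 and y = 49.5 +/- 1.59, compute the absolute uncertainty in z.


For a product z = x*y, the relative uncertainty is:
uz/z = sqrt((ux/x)^2 + (uy/y)^2)
Relative uncertainties: ux/x = 4.83/46.3 = 0.10432
uy/y = 1.59/49.5 = 0.032121
z = 46.3 * 49.5 = 2291.8
uz = 2291.8 * sqrt(0.10432^2 + 0.032121^2) = 250.162

250.162


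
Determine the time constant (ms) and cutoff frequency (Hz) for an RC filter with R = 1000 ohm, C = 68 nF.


Time constant: tau = R * C.
tau = 1000 * 6.80e-08 = 6.8e-05 s
tau = 0.068 ms
Cutoff frequency: fc = 1 / (2*pi*R*C).
fc = 1 / (2*pi*6.8e-05) = 2340.51 Hz

tau = 0.068 ms, fc = 2340.51 Hz


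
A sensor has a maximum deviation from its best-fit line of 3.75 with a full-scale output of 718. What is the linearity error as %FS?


Linearity error = (max deviation / full scale) * 100%.
Linearity = (3.75 / 718) * 100
Linearity = 0.522 %FS

0.522 %FS


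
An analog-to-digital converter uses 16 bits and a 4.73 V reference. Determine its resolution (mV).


The resolution (LSB) of an ADC is Vref / 2^n.
LSB = 4.73 / 2^16
LSB = 4.73 / 65536
LSB = 7.217e-05 V = 0.07217407 mV

0.07217407 mV


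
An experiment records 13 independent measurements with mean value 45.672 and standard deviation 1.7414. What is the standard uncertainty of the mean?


The standard uncertainty for Type A evaluation is u = s / sqrt(n).
u = 1.7414 / sqrt(13)
u = 1.7414 / 3.6056
u = 0.483

0.483


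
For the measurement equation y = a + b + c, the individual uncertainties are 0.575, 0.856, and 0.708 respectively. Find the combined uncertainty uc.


For a sum of independent quantities, uc = sqrt(u1^2 + u2^2 + u3^2).
uc = sqrt(0.575^2 + 0.856^2 + 0.708^2)
uc = sqrt(0.330625 + 0.732736 + 0.501264)
uc = 1.2508

1.2508


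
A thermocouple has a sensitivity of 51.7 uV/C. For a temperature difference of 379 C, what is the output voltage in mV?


The thermocouple output V = sensitivity * dT.
V = 51.7 uV/C * 379 C
V = 19594.3 uV
V = 19.594 mV

19.594 mV


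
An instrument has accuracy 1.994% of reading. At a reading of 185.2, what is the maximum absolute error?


Absolute error = (accuracy% / 100) * reading.
Error = (1.994 / 100) * 185.2
Error = 0.01994 * 185.2
Error = 3.6929

3.6929


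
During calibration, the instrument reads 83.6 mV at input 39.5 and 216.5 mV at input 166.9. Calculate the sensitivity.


Sensitivity = (y2 - y1) / (x2 - x1).
S = (216.5 - 83.6) / (166.9 - 39.5)
S = 132.9 / 127.4
S = 1.0432 mV/unit

1.0432 mV/unit


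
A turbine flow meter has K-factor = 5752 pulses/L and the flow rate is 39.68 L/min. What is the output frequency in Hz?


Frequency = K * Q / 60 (converting L/min to L/s).
f = 5752 * 39.68 / 60
f = 228239.36 / 60
f = 3803.99 Hz

3803.99 Hz


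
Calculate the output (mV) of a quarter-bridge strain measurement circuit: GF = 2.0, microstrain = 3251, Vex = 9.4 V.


Quarter bridge output: Vout = (GF * epsilon * Vex) / 4.
Vout = (2.0 * 3251e-6 * 9.4) / 4
Vout = 0.0611188 / 4 V
Vout = 0.0152797 V = 15.2797 mV

15.2797 mV


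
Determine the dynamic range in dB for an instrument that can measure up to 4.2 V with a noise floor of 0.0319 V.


Dynamic range = 20 * log10(Vmax / Vnoise).
DR = 20 * log10(4.2 / 0.0319)
DR = 20 * log10(131.66)
DR = 42.39 dB

42.39 dB


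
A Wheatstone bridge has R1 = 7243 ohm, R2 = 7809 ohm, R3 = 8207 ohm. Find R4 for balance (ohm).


At balance: R1*R4 = R2*R3, so R4 = R2*R3/R1.
R4 = 7809 * 8207 / 7243
R4 = 64088463 / 7243
R4 = 8848.33 ohm

8848.33 ohm


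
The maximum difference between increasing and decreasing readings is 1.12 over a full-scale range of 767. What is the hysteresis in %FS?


Hysteresis = (max difference / full scale) * 100%.
H = (1.12 / 767) * 100
H = 0.146 %FS

0.146 %FS


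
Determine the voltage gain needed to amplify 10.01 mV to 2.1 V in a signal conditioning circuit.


Gain = Vout / Vin (converting to same units).
G = 2.1 V / 10.01 mV
G = 2100.0 mV / 10.01 mV
G = 209.79

209.79


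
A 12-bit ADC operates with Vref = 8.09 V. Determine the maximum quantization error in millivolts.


The maximum quantization error is +/- LSB/2.
LSB = Vref / 2^n = 8.09 / 4096 = 0.0019751 V
Max error = LSB / 2 = 0.0019751 / 2 = 0.00098755 V
Max error = 0.9875 mV

0.9875 mV


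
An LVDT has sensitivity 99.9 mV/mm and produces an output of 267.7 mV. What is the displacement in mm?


Displacement = Vout / sensitivity.
d = 267.7 / 99.9
d = 2.68 mm

2.68 mm


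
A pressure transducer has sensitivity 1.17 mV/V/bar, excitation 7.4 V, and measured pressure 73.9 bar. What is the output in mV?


Output = sensitivity * Vex * P.
Vout = 1.17 * 7.4 * 73.9
Vout = 8.658 * 73.9
Vout = 639.83 mV

639.83 mV


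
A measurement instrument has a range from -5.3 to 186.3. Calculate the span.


Span = upper range - lower range.
Span = 186.3 - (-5.3)
Span = 191.6

191.6


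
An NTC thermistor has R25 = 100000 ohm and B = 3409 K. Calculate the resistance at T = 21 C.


NTC thermistor equation: Rt = R25 * exp(B * (1/T - 1/T25)).
T in Kelvin: 294.15 K, T25 = 298.15 K
1/T - 1/T25 = 1/294.15 - 1/298.15 = 4.561e-05
B * (1/T - 1/T25) = 3409 * 4.561e-05 = 0.1555
Rt = 100000 * exp(0.1555) = 116822.2 ohm

116822.2 ohm


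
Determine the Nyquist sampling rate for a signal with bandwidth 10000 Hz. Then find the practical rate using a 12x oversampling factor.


By Nyquist theorem, fs_min = 2 * fmax.
fs_min = 2 * 10000 = 20000 Hz
Practical rate = 12 * fs_min = 12 * 20000 = 240000 Hz

fs_min = 20000 Hz, fs_practical = 240000 Hz


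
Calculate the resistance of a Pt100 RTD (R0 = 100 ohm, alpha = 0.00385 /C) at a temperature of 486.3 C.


The RTD equation: Rt = R0 * (1 + alpha * T).
Rt = 100 * (1 + 0.00385 * 486.3)
Rt = 100 * (1 + 1.872255)
Rt = 100 * 2.872255
Rt = 287.226 ohm

287.226 ohm


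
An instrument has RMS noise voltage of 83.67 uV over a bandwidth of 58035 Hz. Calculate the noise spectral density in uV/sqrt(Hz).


Noise spectral density = Vrms / sqrt(BW).
NSD = 83.67 / sqrt(58035)
NSD = 83.67 / 240.9045
NSD = 0.3473 uV/sqrt(Hz)

0.3473 uV/sqrt(Hz)


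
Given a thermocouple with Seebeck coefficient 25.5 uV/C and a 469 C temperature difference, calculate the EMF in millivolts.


The thermocouple output V = sensitivity * dT.
V = 25.5 uV/C * 469 C
V = 11959.5 uV
V = 11.96 mV

11.96 mV
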